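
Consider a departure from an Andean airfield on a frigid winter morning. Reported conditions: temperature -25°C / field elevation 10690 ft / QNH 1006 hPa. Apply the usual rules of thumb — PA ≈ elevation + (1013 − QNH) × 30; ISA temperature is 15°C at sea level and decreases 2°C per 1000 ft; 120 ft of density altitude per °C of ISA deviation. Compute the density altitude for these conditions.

Pressure altitude = 10690 + (1013 − 1006) × 30 = 10690 + (+210) = 10900 ft.
ISA temperature at 10900 ft = 15 − 2 × (10900/1000) = -6.8°C.
ISA deviation = -25 − (-6.8) = -18.2°C.
Density altitude = 10900 + 120 × (-18.2) = 8716 ft.

8716 ft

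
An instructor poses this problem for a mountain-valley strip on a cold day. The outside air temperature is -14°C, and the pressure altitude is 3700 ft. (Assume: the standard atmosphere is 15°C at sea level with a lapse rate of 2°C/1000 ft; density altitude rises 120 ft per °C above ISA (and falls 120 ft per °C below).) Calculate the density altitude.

1108 ft

ISA temperature at 3700 ft = 15 − 2 × (3700/1000) = 7.6°C.
ISA deviation = -14 − 7.6 = -21.6°C.
Density altitude = 3700 + 120 × (-21.6) = 3700 + (-2592) = 1108 ft.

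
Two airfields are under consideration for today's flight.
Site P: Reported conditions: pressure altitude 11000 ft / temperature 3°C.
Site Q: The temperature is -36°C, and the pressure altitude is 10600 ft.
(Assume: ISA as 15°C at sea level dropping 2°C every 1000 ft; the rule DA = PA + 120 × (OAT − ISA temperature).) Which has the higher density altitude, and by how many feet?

Site P: ISA temp = -7°C, deviation +10°C, DA = 11000 + 120 × 10 = 12200 ft.
Site Q: ISA temp = -6.2°C, deviation -29.8°C, DA = 10600 + 120 × (-29.8) = 7024 ft.
Site P is higher by 12200 − 7024 = 5176 ft.

Site P by 5176 ft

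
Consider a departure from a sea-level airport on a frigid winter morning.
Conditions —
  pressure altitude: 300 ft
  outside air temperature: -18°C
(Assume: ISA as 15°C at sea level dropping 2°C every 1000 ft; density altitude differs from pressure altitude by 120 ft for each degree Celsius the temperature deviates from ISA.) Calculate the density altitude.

ISA temperature at 300 ft = 15 − 2 × (300/1000) = 14.4°C.
ISA deviation = -18 − 14.4 = -32.4°C.
Density altitude = 300 + 120 × (-32.4) = 300 + (-3888) = -3588 ft.

-3588 ft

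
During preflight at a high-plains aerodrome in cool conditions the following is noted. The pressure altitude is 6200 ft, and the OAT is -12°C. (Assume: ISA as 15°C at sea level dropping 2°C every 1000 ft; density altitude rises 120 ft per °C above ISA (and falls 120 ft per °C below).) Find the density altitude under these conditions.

ISA temperature at 6200 ft = 15 − 2 × (6200/1000) = 2.6°C.
ISA deviation = -12 − 2.6 = -14.6°C.
Density altitude = 6200 + 120 × (-14.6) = 6200 + (-1752) = 4448 ft.

4448 ft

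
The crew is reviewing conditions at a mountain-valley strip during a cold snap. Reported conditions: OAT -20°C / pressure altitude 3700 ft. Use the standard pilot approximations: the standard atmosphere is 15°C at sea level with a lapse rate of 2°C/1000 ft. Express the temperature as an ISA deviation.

ISA-27.6°C

ISA temperature at 3700 ft = 15 − 2 × (3700/1000) = 7.6°C.
Deviation = OAT − ISA = -20 − 7.6 = -27.6°C.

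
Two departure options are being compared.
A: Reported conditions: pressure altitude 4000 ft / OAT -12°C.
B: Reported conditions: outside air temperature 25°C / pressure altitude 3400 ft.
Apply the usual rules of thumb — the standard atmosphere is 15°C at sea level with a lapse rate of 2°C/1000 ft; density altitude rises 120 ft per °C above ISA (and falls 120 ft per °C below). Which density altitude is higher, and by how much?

A: ISA temp = 7°C, deviation -19°C, DA = 4000 + 120 × (-19) = 1720 ft.
B: ISA temp = 8.2°C, deviation +16.8°C, DA = 3400 + 120 × 16.8 = 5416 ft.
B is higher by 5416 − 1720 = 3696 ft.

B by 3696 ft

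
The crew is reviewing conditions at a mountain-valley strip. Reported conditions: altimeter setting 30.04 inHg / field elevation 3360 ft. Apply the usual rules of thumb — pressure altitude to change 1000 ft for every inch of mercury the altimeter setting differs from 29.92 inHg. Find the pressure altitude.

3240 ft

Pressure correction = (29.92 − 30.04) × 1000 = -120 ft.
Pressure altitude = 3360 + (-120) = 3240 ft.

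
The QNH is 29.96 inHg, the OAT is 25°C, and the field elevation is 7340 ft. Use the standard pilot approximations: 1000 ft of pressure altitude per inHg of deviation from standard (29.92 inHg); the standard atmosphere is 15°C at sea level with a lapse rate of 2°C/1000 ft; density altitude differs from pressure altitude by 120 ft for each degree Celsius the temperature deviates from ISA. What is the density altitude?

Pressure altitude = 7340 + (29.92 − 29.96) × 1000 = 7340 + (-40) = 7300 ft.
ISA temperature at 7300 ft = 15 − 2 × (7300/1000) = 0.4°C.
ISA deviation = 25 − 0.4 = +24.6°C.
Density altitude = 7300 + 120 × (24.6) = 10252 ft.

10252 ft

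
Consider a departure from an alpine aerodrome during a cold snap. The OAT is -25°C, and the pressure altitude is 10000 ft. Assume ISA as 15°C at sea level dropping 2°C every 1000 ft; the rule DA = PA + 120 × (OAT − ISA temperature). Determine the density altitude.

7600 ft

ISA temperature at 10000 ft = 15 − 2 × (10000/1000) = -5°C.
ISA deviation = -25 − (-5) = -20°C.
Density altitude = 10000 + 120 × (-20) = 10000 + (-2400) = 7600 ft.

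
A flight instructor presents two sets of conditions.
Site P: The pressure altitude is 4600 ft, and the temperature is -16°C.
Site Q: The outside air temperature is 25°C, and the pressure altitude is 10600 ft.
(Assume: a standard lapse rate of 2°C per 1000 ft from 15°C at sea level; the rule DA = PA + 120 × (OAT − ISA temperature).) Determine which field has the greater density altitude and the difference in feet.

Site Q by 12360 ft

Site P: ISA temp = 5.8°C, deviation -21.8°C, DA = 4600 + 120 × (-21.8) = 1984 ft.
Site Q: ISA temp = -6.2°C, deviation +31.2°C, DA = 10600 + 120 × 31.2 = 14344 ft.
Site Q is higher by 14344 − 1984 = 12360 ft.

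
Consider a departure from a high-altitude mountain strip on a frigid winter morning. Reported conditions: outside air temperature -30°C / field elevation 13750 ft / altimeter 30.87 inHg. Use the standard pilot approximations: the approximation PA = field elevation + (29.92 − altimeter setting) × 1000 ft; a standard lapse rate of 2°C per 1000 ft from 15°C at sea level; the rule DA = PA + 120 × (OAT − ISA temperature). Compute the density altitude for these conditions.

10472 ft

Pressure altitude = 13750 + (29.92 − 30.87) × 1000 = 13750 + (-950) = 12800 ft.
ISA temperature at 12800 ft = 15 − 2 × (12800/1000) = -10.6°C.
ISA deviation = -30 − (-10.6) = -19.4°C.
Density altitude = 12800 + 120 × (-19.4) = 10472 ft.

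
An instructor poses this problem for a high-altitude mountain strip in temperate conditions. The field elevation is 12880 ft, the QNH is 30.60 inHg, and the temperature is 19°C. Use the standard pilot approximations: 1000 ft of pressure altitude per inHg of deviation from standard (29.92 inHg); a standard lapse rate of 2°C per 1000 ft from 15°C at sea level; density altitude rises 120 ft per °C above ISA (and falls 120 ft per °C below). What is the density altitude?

Pressure altitude = 12880 + (29.92 − 30.60) × 1000 = 12880 + (-680) = 12200 ft.
ISA temperature at 12200 ft = 15 − 2 × (12200/1000) = -9.4°C.
ISA deviation = 19 − (-9.4) = +28.4°C.
Density altitude = 12200 + 120 × (28.4) = 15608 ft.

15608 ft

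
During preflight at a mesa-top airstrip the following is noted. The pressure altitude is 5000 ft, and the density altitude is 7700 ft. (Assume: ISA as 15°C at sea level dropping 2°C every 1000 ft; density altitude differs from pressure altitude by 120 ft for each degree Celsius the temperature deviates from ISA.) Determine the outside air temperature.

27.5°C

Density altitude − pressure altitude = 7700 − 5000 = +2700 ft.
At 120 ft/°C that is an ISA deviation of 2700/120 = +22.5°C.
ISA temperature at 5000 ft = 15 − 2 × (5000/1000) = 5°C.
OAT = ISA + deviation = 5 + (+22.5) = 27.5°C.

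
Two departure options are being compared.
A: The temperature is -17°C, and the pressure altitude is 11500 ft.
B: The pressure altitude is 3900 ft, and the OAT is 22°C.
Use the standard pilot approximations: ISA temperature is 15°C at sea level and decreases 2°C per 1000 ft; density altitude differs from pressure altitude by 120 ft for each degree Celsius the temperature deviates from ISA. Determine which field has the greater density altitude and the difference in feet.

A: ISA temp = -8°C, deviation -9°C, DA = 11500 + 120 × (-9) = 10420 ft.
B: ISA temp = 7.2°C, deviation +14.8°C, DA = 3900 + 120 × 14.8 = 5676 ft.
A is higher by 10420 − 5676 = 4744 ft.

A by 4744 ft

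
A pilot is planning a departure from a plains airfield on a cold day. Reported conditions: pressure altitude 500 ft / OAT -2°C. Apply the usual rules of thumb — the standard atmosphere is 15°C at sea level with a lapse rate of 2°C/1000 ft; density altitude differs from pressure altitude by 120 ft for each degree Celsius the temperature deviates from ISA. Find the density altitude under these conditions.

ISA temperature at 500 ft = 15 − 2 × (500/1000) = 14°C.
ISA deviation = -2 − 14 = -16°C.
Density altitude = 500 + 120 × (-16) = 500 + (-1920) = -1420 ft.

-1420 ft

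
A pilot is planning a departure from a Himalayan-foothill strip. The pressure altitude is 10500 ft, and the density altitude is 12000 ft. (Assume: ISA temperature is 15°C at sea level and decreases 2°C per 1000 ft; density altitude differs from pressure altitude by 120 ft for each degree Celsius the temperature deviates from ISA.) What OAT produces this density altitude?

6.5°C

Density altitude − pressure altitude = 12000 − 10500 = +1500 ft.
At 120 ft/°C that is an ISA deviation of 1500/120 = +12.5°C.
ISA temperature at 10500 ft = 15 − 2 × (10500/1000) = -6°C.
OAT = ISA + deviation = -6 + (+12.5) = 6.5°C.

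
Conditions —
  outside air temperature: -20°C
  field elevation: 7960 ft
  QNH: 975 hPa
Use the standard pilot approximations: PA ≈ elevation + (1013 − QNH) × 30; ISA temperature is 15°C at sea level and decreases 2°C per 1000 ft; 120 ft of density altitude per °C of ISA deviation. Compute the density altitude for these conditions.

7084 ft

Pressure altitude = 7960 + (1013 − 975) × 30 = 7960 + (+1140) = 9100 ft.
ISA temperature at 9100 ft = 15 − 2 × (9100/1000) = -3.2°C.
ISA deviation = -20 − (-3.2) = -16.8°C.
Density altitude = 9100 + 120 × (-16.8) = 7084 ft.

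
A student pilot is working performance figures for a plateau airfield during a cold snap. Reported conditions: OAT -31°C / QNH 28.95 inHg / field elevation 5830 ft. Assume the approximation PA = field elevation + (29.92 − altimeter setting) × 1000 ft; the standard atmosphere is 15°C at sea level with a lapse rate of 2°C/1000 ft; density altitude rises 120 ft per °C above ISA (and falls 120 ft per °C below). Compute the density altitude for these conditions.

2912 ft

Pressure altitude = 5830 + (29.92 − 28.95) × 1000 = 5830 + (+970) = 6800 ft.
ISA temperature at 6800 ft = 15 − 2 × (6800/1000) = 1.4°C.
ISA deviation = -31 − 1.4 = -32.4°C.
Density altitude = 6800 + 120 × (-32.4) = 2912 ft.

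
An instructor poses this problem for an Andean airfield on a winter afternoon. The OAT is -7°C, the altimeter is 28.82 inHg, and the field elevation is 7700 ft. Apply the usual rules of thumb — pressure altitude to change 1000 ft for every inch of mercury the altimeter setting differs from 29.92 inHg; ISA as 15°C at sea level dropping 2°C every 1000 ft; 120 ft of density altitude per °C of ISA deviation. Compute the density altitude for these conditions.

Pressure altitude = 7700 + (29.92 − 28.82) × 1000 = 7700 + (+1100) = 8800 ft.
ISA temperature at 8800 ft = 15 − 2 × (8800/1000) = -2.6°C.
ISA deviation = -7 − (-2.6) = -4.4°C.
Density altitude = 8800 + 120 × (-4.4) = 8272 ft.

8272 ft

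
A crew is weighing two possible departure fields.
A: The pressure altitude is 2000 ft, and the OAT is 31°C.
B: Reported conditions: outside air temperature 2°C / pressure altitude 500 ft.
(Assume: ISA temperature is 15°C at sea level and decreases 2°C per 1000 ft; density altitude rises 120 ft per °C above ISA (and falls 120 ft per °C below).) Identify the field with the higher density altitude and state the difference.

A: ISA temp = 11°C, deviation +20°C, DA = 2000 + 120 × 20 = 4400 ft.
B: ISA temp = 14°C, deviation -12°C, DA = 500 + 120 × (-12) = -940 ft.
A is higher by 4400 − (-940) = 5340 ft.

A by 5340 ft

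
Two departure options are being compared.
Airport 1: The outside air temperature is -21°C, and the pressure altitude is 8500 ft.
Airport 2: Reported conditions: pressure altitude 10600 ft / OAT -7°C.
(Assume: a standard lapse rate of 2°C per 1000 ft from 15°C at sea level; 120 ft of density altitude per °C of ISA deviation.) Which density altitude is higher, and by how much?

Airport 2 by 4284 ft

Airport 1: ISA temp = -2°C, deviation -19°C, DA = 8500 + 120 × (-19) = 6220 ft.
Airport 2: ISA temp = -6.2°C, deviation -0.8°C, DA = 10600 + 120 × (-0.8) = 10504 ft.
Airport 2 is higher by 10504 − 6220 = 4284 ft.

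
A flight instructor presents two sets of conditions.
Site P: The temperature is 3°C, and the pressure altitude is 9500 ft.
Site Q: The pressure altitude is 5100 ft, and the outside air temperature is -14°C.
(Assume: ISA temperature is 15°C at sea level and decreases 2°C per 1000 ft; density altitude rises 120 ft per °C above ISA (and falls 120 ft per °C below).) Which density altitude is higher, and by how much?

Site P by 7496 ft

Site P: ISA temp = -4°C, deviation +7°C, DA = 9500 + 120 × 7 = 10340 ft.
Site Q: ISA temp = 4.8°C, deviation -18.8°C, DA = 5100 + 120 × (-18.8) = 2844 ft.
Site P is higher by 10340 − 2844 = 7496 ft.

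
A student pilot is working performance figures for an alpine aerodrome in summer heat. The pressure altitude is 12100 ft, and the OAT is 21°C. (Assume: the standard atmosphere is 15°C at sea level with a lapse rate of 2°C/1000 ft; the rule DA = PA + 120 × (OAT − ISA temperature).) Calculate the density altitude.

ISA temperature at 12100 ft = 15 − 2 × (12100/1000) = -9.2°C.
ISA deviation = 21 − (-9.2) = +30.2°C.
Density altitude = 12100 + 120 × (30.2) = 12100 + (+3624) = 15724 ft.

15724 ft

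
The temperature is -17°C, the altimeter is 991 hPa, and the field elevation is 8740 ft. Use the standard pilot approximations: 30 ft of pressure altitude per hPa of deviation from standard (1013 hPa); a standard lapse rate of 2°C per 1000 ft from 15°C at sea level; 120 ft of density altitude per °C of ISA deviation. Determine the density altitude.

7816 ft

Pressure altitude = 8740 + (1013 − 991) × 30 = 8740 + (+660) = 9400 ft.
ISA temperature at 9400 ft = 15 − 2 × (9400/1000) = -3.8°C.
ISA deviation = -17 − (-3.8) = -13.2°C.
Density altitude = 9400 + 120 × (-13.2) = 7816 ft.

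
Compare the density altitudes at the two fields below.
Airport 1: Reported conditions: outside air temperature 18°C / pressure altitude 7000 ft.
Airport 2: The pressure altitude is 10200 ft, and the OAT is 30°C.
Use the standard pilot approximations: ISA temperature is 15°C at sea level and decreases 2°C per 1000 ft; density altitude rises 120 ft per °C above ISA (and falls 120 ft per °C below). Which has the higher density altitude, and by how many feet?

Airport 2 by 5408 ft

Airport 1: ISA temp = 1°C, deviation +17°C, DA = 7000 + 120 × 17 = 9040 ft.
Airport 2: ISA temp = -5.4°C, deviation +35.4°C, DA = 10200 + 120 × 35.4 = 14448 ft.
Airport 2 is higher by 14448 − 9040 = 5408 ft.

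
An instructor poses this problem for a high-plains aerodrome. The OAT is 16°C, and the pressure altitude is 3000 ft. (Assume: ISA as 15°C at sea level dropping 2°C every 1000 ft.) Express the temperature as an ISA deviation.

ISA+7°C

ISA temperature at 3000 ft = 15 − 2 × (3000/1000) = 9°C.
Deviation = OAT − ISA = 16 − 9 = +7°C.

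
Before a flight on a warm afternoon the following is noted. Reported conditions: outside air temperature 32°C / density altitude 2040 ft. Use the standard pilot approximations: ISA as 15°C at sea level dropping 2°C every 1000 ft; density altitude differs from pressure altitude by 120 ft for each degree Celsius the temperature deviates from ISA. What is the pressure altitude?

0 ft

DA = PA + 120 × (OAT − (15 − 2·PA/1000)) = PA + 120·OAT − 1800 + 0.24·PA = 1.24·PA + 120·OAT − 1800.
So 1.24·PA = 2040 − 120 × 32 + 1800 = 0.
PA = 0 / 1.24 = 0 ft.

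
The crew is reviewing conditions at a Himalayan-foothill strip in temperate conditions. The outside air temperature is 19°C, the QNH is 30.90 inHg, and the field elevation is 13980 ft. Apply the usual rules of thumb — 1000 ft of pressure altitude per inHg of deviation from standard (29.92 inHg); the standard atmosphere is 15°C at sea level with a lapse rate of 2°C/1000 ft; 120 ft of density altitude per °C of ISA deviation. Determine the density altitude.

16600 ft

Pressure altitude = 13980 + (29.92 − 30.90) × 1000 = 13980 + (-980) = 13000 ft.
ISA temperature at 13000 ft = 15 − 2 × (13000/1000) = -11°C.
ISA deviation = 19 − (-11) = +30°C.
Density altitude = 13000 + 120 × (30) = 16600 ft.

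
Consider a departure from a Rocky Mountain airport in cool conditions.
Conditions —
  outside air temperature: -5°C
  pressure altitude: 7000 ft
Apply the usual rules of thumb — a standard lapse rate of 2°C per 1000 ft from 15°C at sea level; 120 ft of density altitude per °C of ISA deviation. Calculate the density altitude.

6280 ft

ISA temperature at 7000 ft = 15 − 2 × (7000/1000) = 1°C.
ISA deviation = -5 − 1 = -6°C.
Density altitude = 7000 + 120 × (-6) = 7000 + (-720) = 6280 ft.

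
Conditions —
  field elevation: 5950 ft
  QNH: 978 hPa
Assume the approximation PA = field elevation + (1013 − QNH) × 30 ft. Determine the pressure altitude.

Pressure correction = (1013 − 978) × 30 = +1050 ft.
Pressure altitude = 5950 + (+1050) = 7000 ft.

7000 ft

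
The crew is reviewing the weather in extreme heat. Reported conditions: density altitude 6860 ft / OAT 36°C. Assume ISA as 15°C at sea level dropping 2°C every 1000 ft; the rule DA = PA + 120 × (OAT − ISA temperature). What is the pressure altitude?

DA = PA + 120 × (OAT − (15 − 2·PA/1000)) = PA + 120·OAT − 1800 + 0.24·PA = 1.24·PA + 120·OAT − 1800.
So 1.24·PA = 6860 − 120 × 36 + 1800 = 4340.
PA = 4340 / 1.24 = 3500 ft.

3500 ft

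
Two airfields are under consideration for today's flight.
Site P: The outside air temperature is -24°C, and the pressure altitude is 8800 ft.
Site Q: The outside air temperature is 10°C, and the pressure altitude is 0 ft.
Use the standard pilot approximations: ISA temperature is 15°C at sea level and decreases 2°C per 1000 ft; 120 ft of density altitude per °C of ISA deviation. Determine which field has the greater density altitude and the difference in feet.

Site P: ISA temp = -2.6°C, deviation -21.4°C, DA = 8800 + 120 × (-21.4) = 6232 ft.
Site Q: ISA temp = 15°C, deviation -5°C, DA = 0 + 120 × (-5) = -600 ft.
Site P is higher by 6232 − (-600) = 6832 ft.

Site P by 6832 ft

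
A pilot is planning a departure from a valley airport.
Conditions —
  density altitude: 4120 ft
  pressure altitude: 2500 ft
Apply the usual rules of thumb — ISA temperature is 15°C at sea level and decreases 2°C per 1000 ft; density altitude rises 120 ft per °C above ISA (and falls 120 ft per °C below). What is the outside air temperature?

23.5°C

Density altitude − pressure altitude = 4120 − 2500 = +1620 ft.
At 120 ft/°C that is an ISA deviation of 1620/120 = +13.5°C.
ISA temperature at 2500 ft = 15 − 2 × (2500/1000) = 10°C.
OAT = ISA + deviation = 10 + (+13.5) = 23.5°C.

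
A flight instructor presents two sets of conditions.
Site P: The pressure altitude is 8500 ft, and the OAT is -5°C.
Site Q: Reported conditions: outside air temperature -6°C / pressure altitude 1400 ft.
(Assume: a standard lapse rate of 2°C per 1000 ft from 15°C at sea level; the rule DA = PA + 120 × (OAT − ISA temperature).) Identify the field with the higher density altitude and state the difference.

Site P: ISA temp = -2°C, deviation -3°C, DA = 8500 + 120 × (-3) = 8140 ft.
Site Q: ISA temp = 12.2°C, deviation -18.2°C, DA = 1400 + 120 × (-18.2) = -784 ft.
Site P is higher by 8140 − (-784) = 8924 ft.

Site P by 8924 ft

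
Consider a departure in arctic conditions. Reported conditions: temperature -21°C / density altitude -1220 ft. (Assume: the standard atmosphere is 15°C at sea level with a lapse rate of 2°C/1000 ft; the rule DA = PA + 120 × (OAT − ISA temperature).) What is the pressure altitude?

2500 ft

DA = PA + 120 × (OAT − (15 − 2·PA/1000)) = PA + 120·OAT − 1800 + 0.24·PA = 1.24·PA + 120·OAT − 1800.
So 1.24·PA = -1220 − 120 × (-21) + 1800 = 3100.
PA = 3100 / 1.24 = 2500 ft.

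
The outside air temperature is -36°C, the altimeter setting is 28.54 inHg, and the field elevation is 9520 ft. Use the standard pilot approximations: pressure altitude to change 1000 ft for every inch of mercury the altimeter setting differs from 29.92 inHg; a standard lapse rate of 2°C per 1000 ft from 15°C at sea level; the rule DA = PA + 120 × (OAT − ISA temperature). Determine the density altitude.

7396 ft

Pressure altitude = 9520 + (29.92 − 28.54) × 1000 = 9520 + (+1380) = 10900 ft.
ISA temperature at 10900 ft = 15 − 2 × (10900/1000) = -6.8°C.
ISA deviation = -36 − (-6.8) = -29.2°C.
Density altitude = 10900 + 120 × (-29.2) = 7396 ft.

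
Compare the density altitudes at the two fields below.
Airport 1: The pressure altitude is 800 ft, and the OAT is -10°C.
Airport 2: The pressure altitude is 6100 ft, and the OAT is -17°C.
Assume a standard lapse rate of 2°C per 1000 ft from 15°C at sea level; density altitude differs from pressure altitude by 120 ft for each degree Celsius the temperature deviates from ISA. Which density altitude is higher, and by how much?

Airport 1: ISA temp = 13.4°C, deviation -23.4°C, DA = 800 + 120 × (-23.4) = -2008 ft.
Airport 2: ISA temp = 2.8°C, deviation -19.8°C, DA = 6100 + 120 × (-19.8) = 3724 ft.
Airport 2 is higher by 3724 − (-2008) = 5732 ft.

Airport 2 by 5732 ft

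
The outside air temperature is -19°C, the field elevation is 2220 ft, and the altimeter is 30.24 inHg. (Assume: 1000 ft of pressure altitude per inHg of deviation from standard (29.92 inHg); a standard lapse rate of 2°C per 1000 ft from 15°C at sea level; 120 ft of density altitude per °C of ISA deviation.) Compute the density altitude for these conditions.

Pressure altitude = 2220 + (29.92 − 30.24) × 1000 = 2220 + (-320) = 1900 ft.
ISA temperature at 1900 ft = 15 − 2 × (1900/1000) = 11.2°C.
ISA deviation = -19 − 11.2 = -30.2°C.
Density altitude = 1900 + 120 × (-30.2) = -1724 ft.

-1724 ft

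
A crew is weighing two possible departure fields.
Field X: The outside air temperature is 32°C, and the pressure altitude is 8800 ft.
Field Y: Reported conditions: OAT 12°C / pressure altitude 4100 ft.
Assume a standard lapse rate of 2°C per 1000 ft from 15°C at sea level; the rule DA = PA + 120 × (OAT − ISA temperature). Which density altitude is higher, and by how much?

Field X: ISA temp = -2.6°C, deviation +34.6°C, DA = 8800 + 120 × 34.6 = 12952 ft.
Field Y: ISA temp = 6.8°C, deviation +5.2°C, DA = 4100 + 120 × 5.2 = 4724 ft.
Field X is higher by 12952 − 4724 = 8228 ft.

Field X by 8228 ft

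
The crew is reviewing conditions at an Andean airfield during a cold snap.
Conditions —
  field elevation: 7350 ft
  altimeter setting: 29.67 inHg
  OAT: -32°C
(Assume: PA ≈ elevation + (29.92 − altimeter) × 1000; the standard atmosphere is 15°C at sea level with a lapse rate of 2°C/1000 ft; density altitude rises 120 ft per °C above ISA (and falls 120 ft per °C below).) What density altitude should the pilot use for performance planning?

3784 ft

Pressure altitude = 7350 + (29.92 − 29.67) × 1000 = 7350 + (+250) = 7600 ft.
ISA temperature at 7600 ft = 15 − 2 × (7600/1000) = -0.2°C.
ISA deviation = -32 − (-0.2) = -31.8°C.
Density altitude = 7600 + 120 × (-31.8) = 3784 ft.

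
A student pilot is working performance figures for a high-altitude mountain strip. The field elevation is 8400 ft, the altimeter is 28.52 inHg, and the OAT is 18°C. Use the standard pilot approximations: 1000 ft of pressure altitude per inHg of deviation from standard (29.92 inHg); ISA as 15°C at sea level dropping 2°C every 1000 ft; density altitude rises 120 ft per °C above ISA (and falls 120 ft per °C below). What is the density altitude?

12512 ft

Pressure altitude = 8400 + (29.92 − 28.52) × 1000 = 8400 + (+1400) = 9800 ft.
ISA temperature at 9800 ft = 15 − 2 × (9800/1000) = -4.6°C.
ISA deviation = 18 − (-4.6) = +22.6°C.
Density altitude = 9800 + 120 × (22.6) = 12512 ft.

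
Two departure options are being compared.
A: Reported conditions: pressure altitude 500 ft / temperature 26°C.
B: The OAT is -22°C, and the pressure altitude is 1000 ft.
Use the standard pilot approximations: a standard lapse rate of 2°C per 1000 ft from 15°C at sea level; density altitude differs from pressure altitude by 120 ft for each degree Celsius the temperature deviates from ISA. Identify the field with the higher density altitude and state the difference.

A by 5140 ft

A: ISA temp = 14°C, deviation +12°C, DA = 500 + 120 × 12 = 1940 ft.
B: ISA temp = 13°C, deviation -35°C, DA = 1000 + 120 × (-35) = -3200 ft.
A is higher by 1940 − (-3200) = 5140 ft.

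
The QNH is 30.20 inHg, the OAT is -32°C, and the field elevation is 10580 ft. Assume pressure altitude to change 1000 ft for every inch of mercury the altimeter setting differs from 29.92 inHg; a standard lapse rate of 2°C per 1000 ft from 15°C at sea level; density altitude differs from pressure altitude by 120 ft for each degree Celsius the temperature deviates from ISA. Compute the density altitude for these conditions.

Pressure altitude = 10580 + (29.92 − 30.20) × 1000 = 10580 + (-280) = 10300 ft.
ISA temperature at 10300 ft = 15 − 2 × (10300/1000) = -5.6°C.
ISA deviation = -32 − (-5.6) = -26.4°C.
Density altitude = 10300 + 120 × (-26.4) = 7132 ft.

7132 ft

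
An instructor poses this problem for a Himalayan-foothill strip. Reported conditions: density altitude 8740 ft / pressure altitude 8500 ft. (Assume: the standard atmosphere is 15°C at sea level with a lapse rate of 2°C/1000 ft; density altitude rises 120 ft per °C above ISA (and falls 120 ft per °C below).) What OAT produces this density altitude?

Density altitude − pressure altitude = 8740 − 8500 = +240 ft.
At 120 ft/°C that is an ISA deviation of 240/120 = +2°C.
ISA temperature at 8500 ft = 15 − 2 × (8500/1000) = -2°C.
OAT = ISA + deviation = -2 + (+2) = 0°C.

0°C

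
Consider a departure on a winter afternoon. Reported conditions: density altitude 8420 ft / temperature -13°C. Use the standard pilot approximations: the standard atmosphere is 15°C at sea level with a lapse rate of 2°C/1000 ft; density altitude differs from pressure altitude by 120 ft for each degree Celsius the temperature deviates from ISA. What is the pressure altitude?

DA = PA + 120 × (OAT − (15 − 2·PA/1000)) = PA + 120·OAT − 1800 + 0.24·PA = 1.24·PA + 120·OAT − 1800.
So 1.24·PA = 8420 − 120 × (-13) + 1800 = 11780.
PA = 11780 / 1.24 = 9500 ft.

9500 ft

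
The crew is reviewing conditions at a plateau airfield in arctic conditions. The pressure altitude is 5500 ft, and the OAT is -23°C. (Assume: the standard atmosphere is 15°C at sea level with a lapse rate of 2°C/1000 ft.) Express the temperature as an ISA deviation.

ISA-27°C

ISA temperature at 5500 ft = 15 − 2 × (5500/1000) = 4°C.
Deviation = OAT − ISA = -23 − 4 = -27°C.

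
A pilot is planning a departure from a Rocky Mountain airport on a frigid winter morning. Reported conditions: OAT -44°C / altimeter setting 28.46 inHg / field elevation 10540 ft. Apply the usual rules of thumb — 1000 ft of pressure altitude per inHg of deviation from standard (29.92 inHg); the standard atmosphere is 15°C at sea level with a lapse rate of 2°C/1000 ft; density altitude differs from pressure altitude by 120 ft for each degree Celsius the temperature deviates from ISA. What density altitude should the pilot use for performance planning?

7800 ft

Pressure altitude = 10540 + (29.92 − 28.46) × 1000 = 10540 + (+1460) = 12000 ft.
ISA temperature at 12000 ft = 15 − 2 × (12000/1000) = -9°C.
ISA deviation = -44 − (-9) = -35°C.
Density altitude = 12000 + 120 × (-35) = 7800 ft.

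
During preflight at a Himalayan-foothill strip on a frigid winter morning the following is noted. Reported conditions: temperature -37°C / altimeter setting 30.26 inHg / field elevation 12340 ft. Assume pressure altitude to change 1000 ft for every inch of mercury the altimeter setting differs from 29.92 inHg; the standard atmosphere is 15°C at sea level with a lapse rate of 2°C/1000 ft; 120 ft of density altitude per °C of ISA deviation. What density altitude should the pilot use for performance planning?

8640 ft

Pressure altitude = 12340 + (29.92 − 30.26) × 1000 = 12340 + (-340) = 12000 ft.
ISA temperature at 12000 ft = 15 − 2 × (12000/1000) = -9°C.
ISA deviation = -37 − (-9) = -28°C.
Density altitude = 12000 + 120 × (-28) = 8640 ft.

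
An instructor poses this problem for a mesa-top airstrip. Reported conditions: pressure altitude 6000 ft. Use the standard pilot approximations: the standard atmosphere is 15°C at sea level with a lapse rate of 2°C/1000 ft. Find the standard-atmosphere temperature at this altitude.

ISA temperature = 15 − 2 × (6000/1000) = 15 − 12 = 3°C.

3°C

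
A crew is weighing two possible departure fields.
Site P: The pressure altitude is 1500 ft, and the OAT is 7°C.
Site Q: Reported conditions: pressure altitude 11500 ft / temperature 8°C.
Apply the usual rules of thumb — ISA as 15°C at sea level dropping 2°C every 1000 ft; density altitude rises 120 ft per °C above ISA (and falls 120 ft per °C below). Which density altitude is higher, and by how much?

Site P: ISA temp = 12°C, deviation -5°C, DA = 1500 + 120 × (-5) = 900 ft.
Site Q: ISA temp = -8°C, deviation +16°C, DA = 11500 + 120 × 16 = 13420 ft.
Site Q is higher by 13420 − 900 = 12520 ft.

Site Q by 12520 ft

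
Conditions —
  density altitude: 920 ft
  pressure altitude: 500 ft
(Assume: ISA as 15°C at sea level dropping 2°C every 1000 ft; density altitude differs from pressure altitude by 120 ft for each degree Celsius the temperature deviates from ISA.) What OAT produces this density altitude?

17.5°C

Density altitude − pressure altitude = 920 − 500 = +420 ft.
At 120 ft/°C that is an ISA deviation of 420/120 = +3.5°C.
ISA temperature at 500 ft = 15 − 2 × (500/1000) = 14°C.
OAT = ISA + deviation = 14 + (+3.5) = 17.5°C.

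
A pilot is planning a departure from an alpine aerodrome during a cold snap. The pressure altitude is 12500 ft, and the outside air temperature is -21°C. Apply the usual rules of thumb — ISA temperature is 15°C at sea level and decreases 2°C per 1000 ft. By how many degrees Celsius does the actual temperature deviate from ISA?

ISA-11°C

ISA temperature at 12500 ft = 15 − 2 × (12500/1000) = -10°C.
Deviation = OAT − ISA = -21 − (-10) = -11°C.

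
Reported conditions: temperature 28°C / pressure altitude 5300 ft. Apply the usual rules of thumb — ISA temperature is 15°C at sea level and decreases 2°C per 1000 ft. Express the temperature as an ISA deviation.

ISA temperature at 5300 ft = 15 − 2 × (5300/1000) = 4.4°C.
Deviation = OAT − ISA = 28 − 4.4 = +23.6°C.

ISA+23.6°C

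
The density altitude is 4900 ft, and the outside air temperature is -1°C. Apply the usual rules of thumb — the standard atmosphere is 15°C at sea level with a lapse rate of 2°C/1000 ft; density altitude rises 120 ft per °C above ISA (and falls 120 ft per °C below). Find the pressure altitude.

DA = PA + 120 × (OAT − (15 − 2·PA/1000)) = PA + 120·OAT − 1800 + 0.24·PA = 1.24·PA + 120·OAT − 1800.
So 1.24·PA = 4900 − 120 × (-1) + 1800 = 6820.
PA = 6820 / 1.24 = 5500 ft.

5500 ft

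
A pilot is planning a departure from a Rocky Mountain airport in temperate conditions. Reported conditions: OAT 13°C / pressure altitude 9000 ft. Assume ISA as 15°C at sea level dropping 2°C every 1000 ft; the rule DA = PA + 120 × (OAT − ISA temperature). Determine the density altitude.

ISA temperature at 9000 ft = 15 − 2 × (9000/1000) = -3°C.
ISA deviation = 13 − (-3) = +16°C.
Density altitude = 9000 + 120 × (16) = 9000 + (+1920) = 10920 ft.

10920 ft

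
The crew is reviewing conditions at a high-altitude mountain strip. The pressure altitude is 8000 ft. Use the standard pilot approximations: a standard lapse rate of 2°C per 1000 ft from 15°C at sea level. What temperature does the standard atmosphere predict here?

ISA temperature = 15 − 2 × (8000/1000) = 15 − 16 = -1°C.

-1°C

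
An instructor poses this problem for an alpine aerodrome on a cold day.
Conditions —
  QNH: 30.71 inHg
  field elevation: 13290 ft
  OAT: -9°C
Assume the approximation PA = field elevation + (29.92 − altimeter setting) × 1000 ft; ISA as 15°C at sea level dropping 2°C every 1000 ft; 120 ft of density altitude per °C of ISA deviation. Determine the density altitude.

12620 ft

Pressure altitude = 13290 + (29.92 − 30.71) × 1000 = 13290 + (-790) = 12500 ft.
ISA temperature at 12500 ft = 15 − 2 × (12500/1000) = -10°C.
ISA deviation = -9 − (-10) = +1°C.
Density altitude = 12500 + 120 × (1) = 12620 ft.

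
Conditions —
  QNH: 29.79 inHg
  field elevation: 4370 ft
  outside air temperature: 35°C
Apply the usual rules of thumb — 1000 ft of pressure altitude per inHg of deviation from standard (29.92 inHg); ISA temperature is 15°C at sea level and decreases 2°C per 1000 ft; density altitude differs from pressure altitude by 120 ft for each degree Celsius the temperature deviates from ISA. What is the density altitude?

Pressure altitude = 4370 + (29.92 − 29.79) × 1000 = 4370 + (+130) = 4500 ft.
ISA temperature at 4500 ft = 15 − 2 × (4500/1000) = 6°C.
ISA deviation = 35 − 6 = +29°C.
Density altitude = 4500 + 120 × (29) = 7980 ft.

7980 ft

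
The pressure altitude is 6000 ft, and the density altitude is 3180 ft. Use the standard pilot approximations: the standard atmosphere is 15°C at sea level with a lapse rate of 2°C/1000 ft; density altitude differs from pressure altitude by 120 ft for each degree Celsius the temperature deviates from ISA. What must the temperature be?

-20.5°C

Density altitude − pressure altitude = 3180 − 6000 = -2820 ft.
At 120 ft/°C that is an ISA deviation of -2820/120 = -23.5°C.
ISA temperature at 6000 ft = 15 − 2 × (6000/1000) = 3°C.
OAT = ISA + deviation = 3 + (-23.5) = -20.5°C.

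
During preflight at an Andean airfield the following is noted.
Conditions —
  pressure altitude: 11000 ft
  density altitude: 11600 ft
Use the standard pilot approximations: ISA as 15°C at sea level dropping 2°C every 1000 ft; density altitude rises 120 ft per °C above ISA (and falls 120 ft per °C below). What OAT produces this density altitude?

Density altitude − pressure altitude = 11600 − 11000 = +600 ft.
At 120 ft/°C that is an ISA deviation of 600/120 = +5°C.
ISA temperature at 11000 ft = 15 − 2 × (11000/1000) = -7°C.
OAT = ISA + deviation = -7 + (+5) = -2°C.

-2°C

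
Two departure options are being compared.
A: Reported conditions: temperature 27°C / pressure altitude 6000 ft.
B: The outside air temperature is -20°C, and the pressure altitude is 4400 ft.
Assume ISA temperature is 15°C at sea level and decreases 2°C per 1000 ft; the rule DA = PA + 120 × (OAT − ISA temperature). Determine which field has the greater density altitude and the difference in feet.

A by 7624 ft

A: ISA temp = 3°C, deviation +24°C, DA = 6000 + 120 × 24 = 8880 ft.
B: ISA temp = 6.2°C, deviation -26.2°C, DA = 4400 + 120 × (-26.2) = 1256 ft.
A is higher by 8880 − 1256 = 7624 ft.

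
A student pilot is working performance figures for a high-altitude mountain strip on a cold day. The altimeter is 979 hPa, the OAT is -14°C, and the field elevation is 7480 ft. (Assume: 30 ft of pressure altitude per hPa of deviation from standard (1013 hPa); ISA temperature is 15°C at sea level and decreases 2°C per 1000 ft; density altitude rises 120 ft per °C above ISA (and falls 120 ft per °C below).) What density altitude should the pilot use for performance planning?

Pressure altitude = 7480 + (1013 − 979) × 30 = 7480 + (+1020) = 8500 ft.
ISA temperature at 8500 ft = 15 − 2 × (8500/1000) = -2°C.
ISA deviation = -14 − (-2) = -12°C.
Density altitude = 8500 + 120 × (-12) = 7060 ft.

7060 ft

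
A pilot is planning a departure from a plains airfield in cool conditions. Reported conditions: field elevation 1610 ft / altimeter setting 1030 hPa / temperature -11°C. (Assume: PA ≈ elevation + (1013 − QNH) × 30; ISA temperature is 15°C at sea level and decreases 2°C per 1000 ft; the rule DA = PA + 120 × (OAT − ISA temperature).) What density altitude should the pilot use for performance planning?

-1756 ft

Pressure altitude = 1610 + (1013 − 1030) × 30 = 1610 + (-510) = 1100 ft.
ISA temperature at 1100 ft = 15 − 2 × (1100/1000) = 12.8°C.
ISA deviation = -11 − 12.8 = -23.8°C.
Density altitude = 1100 + 120 × (-23.8) = -1756 ft.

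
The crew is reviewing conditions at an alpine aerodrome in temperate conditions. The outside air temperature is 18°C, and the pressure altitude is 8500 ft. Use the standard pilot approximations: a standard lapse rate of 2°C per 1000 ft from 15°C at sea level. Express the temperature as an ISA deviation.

ISA temperature at 8500 ft = 15 − 2 × (8500/1000) = -2°C.
Deviation = OAT − ISA = 18 − (-2) = +20°C.

ISA+20°C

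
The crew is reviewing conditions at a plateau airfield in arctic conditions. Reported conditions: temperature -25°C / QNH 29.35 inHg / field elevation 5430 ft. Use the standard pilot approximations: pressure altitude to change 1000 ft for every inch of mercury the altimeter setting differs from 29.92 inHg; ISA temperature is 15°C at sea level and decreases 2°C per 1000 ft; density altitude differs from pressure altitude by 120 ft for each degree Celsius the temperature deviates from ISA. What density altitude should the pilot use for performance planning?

Pressure altitude = 5430 + (29.92 − 29.35) × 1000 = 5430 + (+570) = 6000 ft.
ISA temperature at 6000 ft = 15 − 2 × (6000/1000) = 3°C.
ISA deviation = -25 − 3 = -28°C.
Density altitude = 6000 + 120 × (-28) = 2640 ft.

2640 ft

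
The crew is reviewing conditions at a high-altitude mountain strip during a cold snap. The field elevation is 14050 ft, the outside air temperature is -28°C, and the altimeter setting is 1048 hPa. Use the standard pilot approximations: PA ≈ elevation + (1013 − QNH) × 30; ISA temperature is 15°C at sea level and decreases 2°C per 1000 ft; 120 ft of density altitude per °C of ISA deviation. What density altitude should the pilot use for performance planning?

Pressure altitude = 14050 + (1013 − 1048) × 30 = 14050 + (-1050) = 13000 ft.
ISA temperature at 13000 ft = 15 − 2 × (13000/1000) = -11°C.
ISA deviation = -28 − (-11) = -17°C.
Density altitude = 13000 + 120 × (-17) = 10960 ft.

10960 ft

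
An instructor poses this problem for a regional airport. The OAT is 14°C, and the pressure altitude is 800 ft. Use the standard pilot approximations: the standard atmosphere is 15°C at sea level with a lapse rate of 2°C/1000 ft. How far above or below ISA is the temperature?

ISA temperature at 800 ft = 15 − 2 × (800/1000) = 13.4°C.
Deviation = OAT − ISA = 14 − 13.4 = +0.6°C.

ISA+0.6°C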